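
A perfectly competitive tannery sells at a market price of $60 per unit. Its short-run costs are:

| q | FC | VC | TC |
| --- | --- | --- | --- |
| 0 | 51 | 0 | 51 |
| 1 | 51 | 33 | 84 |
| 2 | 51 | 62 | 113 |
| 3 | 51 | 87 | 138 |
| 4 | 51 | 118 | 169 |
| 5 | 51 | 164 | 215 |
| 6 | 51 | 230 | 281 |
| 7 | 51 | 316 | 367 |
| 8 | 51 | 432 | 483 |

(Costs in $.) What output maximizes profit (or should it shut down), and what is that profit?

Profit at each row (π = 60q − TC): q=0: -51; q=1: -24; q=2: 7; q=3: 42; q=4: 71; q=5: 85; q=6: 79; q=7: 53; q=8: -3.
Profit is maximized at q = 5. AVC there is 164/5 = $32.80 ≤ P, so producing beats shutting down (which would give -$51).

q = 5; profit = $85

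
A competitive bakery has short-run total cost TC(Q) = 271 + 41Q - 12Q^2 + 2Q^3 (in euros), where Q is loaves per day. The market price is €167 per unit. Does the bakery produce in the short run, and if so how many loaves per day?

From TC, MC = TC'(Q) = 41 - 24Q + 6Q^2 and AVC = VC/Q = 41 - 12Q + 2Q^2.
AVC hits its minimum where MC = AVC, at Q = 3, giving min AVC = 41 - 12·3 + 2·3^2 = €23.
Because €167 ≥ €23, revenue can cover variable cost; the firm operates.
P = MC gives -126 - 24Q + 6Q^2 = 0, with roots -3 and 7. Take the larger (rising MC): Q* = 7.
Check: AVC at Q = 7 is €55 ≤ P, so revenue covers variable cost.
Profit = P·Q − TC = 167·7 − 656 = €513.

Produce at Q = 7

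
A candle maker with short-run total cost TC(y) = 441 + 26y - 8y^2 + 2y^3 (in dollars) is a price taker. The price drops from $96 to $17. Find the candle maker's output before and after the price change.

MC = 26 - 16y + 6y^2; the shutdown threshold is min AVC = $18 (at y = 2).
With P = $96 above the shutdown price, P = MC gives y = 5.
At P = $17 < min AVC = $18, price no longer covers variable cost at any output, so the firm shuts down: y = 0.

Output falls from 5 to 0 (the firm shuts down)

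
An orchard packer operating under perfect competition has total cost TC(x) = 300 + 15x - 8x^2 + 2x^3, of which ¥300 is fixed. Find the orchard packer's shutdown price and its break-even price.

AVC = 15 - 8x + 2x^2; minimized at x = 2, giving min AVC = ¥7. That is the shutdown price.
ATC = 300/x + 15 - 8x + 2x^2. Setting dATC/dx = −300/x^2 − 8 + 4x = 0 gives x = 5 (since 4·5^3 − 8·5^2 = 300).
min ATC = 300/5 + 15 − 8·5 + 2·5^2 = ¥85. That is the break-even price.
Between these two prices the firm operates at a loss; above ¥85 it earns a profit.

Shutdown price = ¥7; break-even price = ¥85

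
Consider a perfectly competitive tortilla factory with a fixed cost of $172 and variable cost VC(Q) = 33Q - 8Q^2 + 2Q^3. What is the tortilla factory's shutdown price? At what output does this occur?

The firm shuts down when price falls below the minimum of average variable cost. AVC = VC/Q = 33 - 8Q + 2Q^2.
At the minimum of AVC, MC = AVC. MC = 33 - 16Q + 6Q^2; setting MC = AVC gives 4Q^2 - 8Q = 0, so Q = 2. min AVC = 25.
For P < $25 the firm produces nothing.

$25 per unit, at Q = 2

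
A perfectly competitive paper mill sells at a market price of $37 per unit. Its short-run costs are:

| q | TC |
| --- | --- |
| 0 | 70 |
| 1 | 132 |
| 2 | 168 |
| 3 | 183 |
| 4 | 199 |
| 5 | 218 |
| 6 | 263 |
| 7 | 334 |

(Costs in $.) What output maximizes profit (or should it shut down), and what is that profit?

q = 5; profit = -$33

Tabulate TR − TC: q=0: -70; q=1: -95; q=2: -94; q=3: -72; q=4: -51; q=5: -33; q=6: -41; q=7: -75.
Profit is maximized at q = 5. AVC there is 148/5 = $29.60 ≤ P, so producing beats shutting down (which would give -$70).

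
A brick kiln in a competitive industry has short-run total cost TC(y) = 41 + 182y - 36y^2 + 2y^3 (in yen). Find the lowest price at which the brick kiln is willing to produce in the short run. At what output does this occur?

The shutdown price is the minimum of AVC. VC = 182y - 36y^2 + 2y^3, so AVC = 182 - 36y + 2y^2.
dAVC/dy = -36 + 4y = 0 gives y = 9. min AVC = 182 - 36·9 + 2·9^2 = 20.
The firm shuts down for any P below ¥20.

¥20 per unit, at y = 9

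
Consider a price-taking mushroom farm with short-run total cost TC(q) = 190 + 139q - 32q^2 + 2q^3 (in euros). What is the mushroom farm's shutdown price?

€11 per unit

The shutdown price is the minimum of AVC. VC = 139q - 32q^2 + 2q^3, so AVC = 139 - 32q + 2q^2.
At the minimum of AVC, MC = AVC. MC = 139 - 64q + 6q^2; setting MC = AVC gives 4q^2 - 32q = 0, so q = 8. min AVC = 11.
The firm shuts down for any P below €11.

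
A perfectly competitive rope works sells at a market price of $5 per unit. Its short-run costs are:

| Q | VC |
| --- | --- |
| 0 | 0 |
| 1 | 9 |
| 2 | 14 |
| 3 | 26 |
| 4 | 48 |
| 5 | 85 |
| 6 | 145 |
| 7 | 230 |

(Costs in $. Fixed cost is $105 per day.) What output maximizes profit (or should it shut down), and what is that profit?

Q = 0 (shut down); profit = -$105

Profit at each row (π = 5Q − TC): Q=0: -105; Q=1: -109; Q=2: -109; Q=3: -116; Q=4: -133; Q=5: -165; Q=6: -220; Q=7: -300.
Profit is highest at Q = 0. Equivalently, the lowest AVC in the table is 14/2 ≈ $7 at Q = 2, and P = $5 falls below it — price never covers variable cost, so the firm shuts down and loses only its fixed cost.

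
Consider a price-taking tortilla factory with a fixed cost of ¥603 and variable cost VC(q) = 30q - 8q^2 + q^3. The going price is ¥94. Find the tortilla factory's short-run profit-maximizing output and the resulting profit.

AVC = 30 - 8q + q^2; min AVC = ¥14 at q = 4. Since P = ¥94 ≥ min AVC, the firm produces.
MC = 30 - 16q + 3q^2. Setting P = MC and taking the root on the rising branch gives q* = 8.
TR = 94·8 = 752. TC = 603 + 240 = 843. Profit = 752 − 843 = -¥91.
That loss of ¥91 beats the ¥603 the firm would lose by shutting down; producing recovers ¥512 of fixed cost.

Profit = -¥91 at q = 8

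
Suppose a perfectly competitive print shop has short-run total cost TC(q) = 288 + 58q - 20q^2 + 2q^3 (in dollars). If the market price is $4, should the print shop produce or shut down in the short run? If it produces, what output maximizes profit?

Variable cost is VC = 58q - 20q^2 + 2q^3, so AVC = VC/q = 58 - 20q + 2q^2 and MC = dTC/dq = 58 - 40q + 6q^2.
AVC hits its minimum where MC = AVC, at q = 5, giving min AVC = 58 - 20·5 + 2·5^2 = $8.
With P < min AVC ($4 < $8), every unit sold adds to the loss.
Shutting down limits the loss to fixed cost, $288.

Shut down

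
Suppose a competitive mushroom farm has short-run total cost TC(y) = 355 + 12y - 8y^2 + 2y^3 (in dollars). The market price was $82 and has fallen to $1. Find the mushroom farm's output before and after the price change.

Output falls from 5 to 0 (the firm shuts down)

AVC = 12 - 8y + 2y^2, minimized at y = 2 where min AVC = $4. MC = 12 - 16y + 6y^2.
At P = $82 ≥ min AVC, set P = MC on the rising branch: y = 5.
At P = $1 < min AVC = $4, price no longer covers variable cost at any output, so the firm shuts down: y = 0.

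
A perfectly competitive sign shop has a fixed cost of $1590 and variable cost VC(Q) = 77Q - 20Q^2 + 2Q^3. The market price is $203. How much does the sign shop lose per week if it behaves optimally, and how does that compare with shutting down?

AVC = 77 - 20Q + 2Q^2; min AVC = $27 at Q = 5. Since P = $203 ≥ min AVC, the firm produces.
With MC = 77 - 40Q + 6Q^2, P = MC on the upward-sloping part at Q* = 9.
TR = 203·9 = 1827. TC = 1590 + 531 = 2121. Profit = 1827 − 2121 = -$294.
By producing, the firm covers all variable cost plus $1296 of fixed cost; shutting down would lose the full $1590.

Profit = -$294 at Q = 9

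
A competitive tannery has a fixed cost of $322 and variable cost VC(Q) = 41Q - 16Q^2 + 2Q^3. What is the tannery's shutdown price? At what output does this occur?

Short-run supply begins at min AVC. From VC = 41Q - 16Q^2 + 2Q^3, AVC = 41 - 16Q + 2Q^2.
dAVC/dQ = -16 + 4Q = 0 gives Q = 4. min AVC = 41 - 16·4 + 2·4^2 = 9.
So the shutdown price is $9.

$9 per unit, at Q = 4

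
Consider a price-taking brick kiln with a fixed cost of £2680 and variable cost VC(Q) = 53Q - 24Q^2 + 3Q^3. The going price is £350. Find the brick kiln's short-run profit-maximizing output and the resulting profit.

AVC = 53 - 24Q + 3Q^2 has its minimum £5 at Q = 4; price £350 clears that bar, so the firm operates.
With MC = 53 - 48Q + 9Q^2, P = MC on the upward-sloping part at Q* = 9.
TR = 350·9 = 3150. TC = 2680 + 720 = 3400. Profit = 3150 − 3400 = -£250.
That loss of £250 beats the £2680 the firm would lose by shutting down; producing recovers £2430 of fixed cost.

Profit = -£250 at Q = 9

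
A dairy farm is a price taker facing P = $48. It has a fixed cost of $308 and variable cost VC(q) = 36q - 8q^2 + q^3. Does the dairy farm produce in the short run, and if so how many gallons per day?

Variable cost is VC = 36q - 8q^2 + q^3, so AVC = VC/q = 36 - 8q + q^2 and MC = dTC/dq = 36 - 16q + 3q^2.
AVC hits its minimum where MC = AVC, at q = 4, giving min AVC = 36 - 8·4 + 4^2 = $20.
Because $48 ≥ $20, revenue can cover variable cost; the firm operates.
Solving P = MC: -12 - 16q + 3q^2 = 0 ⇒ q = -2/3 or 6. On the upward-sloping branch, q* = 6.
Check: AVC at q = 6 is $24 ≤ P, so revenue covers variable cost.
Profit = P·q − TC = 48·6 − 452 = -$164, a loss, but smaller than the $308 fixed cost the firm would lose by shutting down.

Produce at q = 6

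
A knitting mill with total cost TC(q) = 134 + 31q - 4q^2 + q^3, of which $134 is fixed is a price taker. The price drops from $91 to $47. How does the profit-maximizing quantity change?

Output falls from 6 to 4

AVC = 31 - 4q + q^2, minimized at q = 2 where min AVC = $27. MC = 31 - 8q + 3q^2.
At P = $91 ≥ min AVC, set P = MC on the rising branch: q = 6.
At P = $47 ≥ min AVC, set P = MC: q = 4. The firm stays open but cuts output.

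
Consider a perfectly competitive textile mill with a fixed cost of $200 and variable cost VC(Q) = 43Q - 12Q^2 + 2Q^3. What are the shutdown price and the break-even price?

AVC = 43 - 12Q + 2Q^2; minimized at Q = 3, giving min AVC = $25. That is the shutdown price.
ATC = 200/Q + 43 - 12Q + 2Q^2. Setting dATC/dQ = −200/Q^2 − 12 + 4Q = 0 gives Q = 5 (since 4·5^3 − 12·5^2 = 200).
min ATC = 200/5 + 43 − 12·5 + 2·5^2 = $73. That is the break-even price.
For $25 ≤ P < $73 the firm produces at a loss; below $25 it shuts down.

Shutdown price = $25; break-even price = $73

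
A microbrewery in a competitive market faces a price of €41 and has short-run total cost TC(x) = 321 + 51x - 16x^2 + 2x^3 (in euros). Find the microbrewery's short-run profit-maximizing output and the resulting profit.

AVC = 51 - 16x + 2x^2; min AVC = €19 at x = 4. Since P = €41 ≥ min AVC, the firm produces.
MC = 51 - 32x + 6x^2. Setting P = MC and taking the root on the rising branch gives x* = 5.
TR = 41·5 = 205. TC = 321 + 105 = 426. Profit = 205 − 426 = -€221.
Shutting down would mean losing the fixed cost of €321, so operating at a loss of €221 is better by €100.

Profit = -€221 at x = 5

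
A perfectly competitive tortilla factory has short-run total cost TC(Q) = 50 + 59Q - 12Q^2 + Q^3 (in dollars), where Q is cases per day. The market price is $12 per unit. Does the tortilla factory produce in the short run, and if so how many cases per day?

From TC, MC = TC'(Q) = 59 - 24Q + 3Q^2 and AVC = VC/Q = 59 - 12Q + Q^2.
AVC hits its minimum where MC = AVC, at Q = 6, giving min AVC = 59 - 12·6 + 6^2 = $23.
Since P = $12 < min AVC = $23, price fails to cover variable cost at any output.
Shutting down limits the loss to fixed cost, $50.

Shut down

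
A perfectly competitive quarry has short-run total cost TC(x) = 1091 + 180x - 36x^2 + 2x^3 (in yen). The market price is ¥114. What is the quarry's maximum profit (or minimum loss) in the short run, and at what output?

AVC = 180 - 36x + 2x^2; min AVC = ¥18 at x = 9. Since P = ¥114 ≥ min AVC, the firm produces.
With MC = 180 - 72x + 6x^2, P = MC on the upward-sloping part at x* = 11.
TR = 114·11 = 1254. TC = 1091 + 286 = 1377. Profit = 1254 − 1377 = -¥123.
Shutting down would mean losing the fixed cost of ¥1091, so operating at a loss of ¥123 is better by ¥968.

Profit = -¥123 at x = 11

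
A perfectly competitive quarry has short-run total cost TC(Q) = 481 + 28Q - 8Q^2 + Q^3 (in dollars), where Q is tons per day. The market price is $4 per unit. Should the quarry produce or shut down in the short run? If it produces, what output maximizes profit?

Shut down

Variable cost is VC = 28Q - 8Q^2 + Q^3, so AVC = VC/Q = 28 - 8Q + Q^2 and MC = dTC/dQ = 28 - 16Q + 3Q^2.
AVC hits its minimum where MC = AVC, at Q = 4, giving min AVC = 28 - 8·4 + 4^2 = $12.
Since P = $4 < min AVC = $12, price fails to cover variable cost at any output.
Best response: produce nothing and absorb the $481 fixed cost.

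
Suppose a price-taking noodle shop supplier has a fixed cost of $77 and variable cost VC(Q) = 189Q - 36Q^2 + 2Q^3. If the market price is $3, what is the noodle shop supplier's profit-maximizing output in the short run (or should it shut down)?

Shut down

From TC, MC = TC'(Q) = 189 - 72Q + 6Q^2 and AVC = VC/Q = 189 - 36Q + 2Q^2.
The AVC parabola has its vertex at Q = 36/4 = 9, where AVC = 189 - 36·9 + 2·9^2 = $27.
P = $3 lies below min AVC = $27; no output level covers variable cost.
Best response: produce nothing and absorb the $77 fixed cost.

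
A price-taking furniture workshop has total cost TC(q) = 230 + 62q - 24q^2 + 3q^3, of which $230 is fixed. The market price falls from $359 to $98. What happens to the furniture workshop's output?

AVC = 62 - 24q + 3q^2, minimized at q = 4 where min AVC = $14. MC = 62 - 48q + 9q^2.
At P = $359 ≥ min AVC, set P = MC on the rising branch: q = 9.
At P = $98 ≥ min AVC, set P = MC: q = 6. The firm stays open but cuts output.

Output falls from 9 to 6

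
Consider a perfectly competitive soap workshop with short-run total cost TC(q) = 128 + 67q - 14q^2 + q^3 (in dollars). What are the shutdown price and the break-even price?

Shutdown price = $18; break-even price = $35

AVC = 67 - 14q + q^2; minimized at q = 7, giving min AVC = $18. That is the shutdown price.
ATC = 128/q + 67 - 14q + q^2. Setting dATC/dq = −128/q^2 − 14 + 2q = 0 gives q = 8 (since 2·8^3 − 14·8^2 = 128).
min ATC = 128/8 + 67 − 14·8 + 8^2 = $35. That is the break-even price.
For $18 ≤ P < $35 the firm produces at a loss; below $18 it shuts down.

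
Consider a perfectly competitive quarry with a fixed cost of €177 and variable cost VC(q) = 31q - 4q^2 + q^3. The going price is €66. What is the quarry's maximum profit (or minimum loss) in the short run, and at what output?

Profit = -€27 at q = 5

AVC = 31 - 4q + q^2; min AVC = €27 at q = 2. Since P = €66 ≥ min AVC, the firm produces.
MC = 31 - 8q + 3q^2. Setting P = MC and taking the root on the rising branch gives q* = 5.
TR = 66·5 = 330. TC = 177 + 180 = 357. Profit = 330 − 357 = -€27.
That loss of €27 beats the €177 the firm would lose by shutting down; producing recovers €150 of fixed cost.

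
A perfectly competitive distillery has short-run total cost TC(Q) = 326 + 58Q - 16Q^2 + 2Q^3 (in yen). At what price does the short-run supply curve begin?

¥26 per unit

The firm shuts down when price falls below the minimum of average variable cost. AVC = VC/Q = 58 - 16Q + 2Q^2.
dAVC/dQ = -16 + 4Q = 0 gives Q = 4. min AVC = 58 - 16·4 + 2·4^2 = 26.
So the shutdown price is ¥26.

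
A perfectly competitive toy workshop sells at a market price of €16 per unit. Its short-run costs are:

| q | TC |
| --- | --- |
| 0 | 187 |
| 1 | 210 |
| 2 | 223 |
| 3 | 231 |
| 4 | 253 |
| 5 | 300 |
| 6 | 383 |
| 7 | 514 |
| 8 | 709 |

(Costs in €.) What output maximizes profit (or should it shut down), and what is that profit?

Tabulate TR − TC: q=0: -187; q=1: -194; q=2: -191; q=3: -183; q=4: -189; q=5: -220; q=6: -287; q=7: -402; q=8: -581.
Profit is maximized at q = 3. AVC there is 44/3 = €14.67 ≤ P, so producing beats shutting down (which would give -€187).

q = 3; profit = -€183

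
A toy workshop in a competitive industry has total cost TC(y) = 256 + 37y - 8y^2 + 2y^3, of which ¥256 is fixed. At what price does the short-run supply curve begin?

¥29 per unit

The firm shuts down when price falls below the minimum of average variable cost. AVC = VC/y = 37 - 8y + 2y^2.
dAVC/dy = -8 + 4y = 0 gives y = 2. min AVC = 37 - 8·2 + 2·2^2 = 29.
The firm shuts down for any P below ¥29.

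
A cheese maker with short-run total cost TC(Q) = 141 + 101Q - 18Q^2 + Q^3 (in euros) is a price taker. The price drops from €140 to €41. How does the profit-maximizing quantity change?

MC = 101 - 36Q + 3Q^2; the shutdown threshold is min AVC = €20 (at Q = 9).
At P = €140 ≥ min AVC, set P = MC on the rising branch: Q = 13.
At P = €41 ≥ min AVC, set P = MC: Q = 10. The firm stays open but cuts output.

Output falls from 13 to 10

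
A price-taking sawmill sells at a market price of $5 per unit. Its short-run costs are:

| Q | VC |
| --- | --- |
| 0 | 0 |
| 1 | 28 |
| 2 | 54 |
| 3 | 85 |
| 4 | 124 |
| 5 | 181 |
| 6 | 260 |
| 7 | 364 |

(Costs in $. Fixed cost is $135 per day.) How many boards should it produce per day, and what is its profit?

Compute π = P·Q − TC at each output: Q=0: -135; Q=1: -158; Q=2: -179; Q=3: -205; Q=4: -239; Q=5: -291; Q=6: -365; Q=7: -464.
Profit is highest at Q = 0. Equivalently, the lowest AVC in the table is 54/2 ≈ $27 at Q = 2, and P = $5 falls below it — price never covers variable cost, so the firm shuts down and loses only its fixed cost.

Q = 0 (shut down); profit = -$135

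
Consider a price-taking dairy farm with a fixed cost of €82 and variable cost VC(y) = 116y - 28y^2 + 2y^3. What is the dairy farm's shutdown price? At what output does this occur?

The firm shuts down when price falls below the minimum of average variable cost. AVC = VC/y = 116 - 28y + 2y^2.
At the minimum of AVC, MC = AVC. MC = 116 - 56y + 6y^2; setting MC = AVC gives 4y^2 - 28y = 0, so y = 7. min AVC = 18.
For P < €18 the firm produces nothing.

€18 per unit, at y = 7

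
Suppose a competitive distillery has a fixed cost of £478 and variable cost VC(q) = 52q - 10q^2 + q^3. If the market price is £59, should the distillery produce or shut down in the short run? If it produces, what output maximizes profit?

Produce at q = 7

Variable cost is VC = 52q - 10q^2 + q^3, so AVC = VC/q = 52 - 10q + q^2 and MC = dTC/dq = 52 - 20q + 3q^2.
The AVC parabola has its vertex at q = 10/2 = 5, where AVC = 52 - 10·5 + 5^2 = £27.
P = £59 exceeds min AVC = £27, so the firm stays open.
P = MC gives -7 - 20q + 3q^2 = 0, with roots -1/3 and 7. Take the larger (rising MC): q* = 7.
Check: AVC at q = 7 is £31 ≤ P, so revenue covers variable cost.
Profit = P·q − TC = 59·7 − 695 = -£282, a loss, but smaller than the £478 fixed cost the firm would lose by shutting down.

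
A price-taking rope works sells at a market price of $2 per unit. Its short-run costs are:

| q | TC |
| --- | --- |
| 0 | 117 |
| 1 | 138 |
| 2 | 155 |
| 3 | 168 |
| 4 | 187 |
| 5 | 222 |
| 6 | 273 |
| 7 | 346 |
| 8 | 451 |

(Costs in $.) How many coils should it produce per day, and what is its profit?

Tabulate TR − TC: q=0: -117; q=1: -136; q=2: -151; q=3: -162; q=4: -179; q=5: -212; q=6: -261; q=7: -332; q=8: -435.
Profit is highest at q = 0. Equivalently, the lowest AVC in the table is 51/3 ≈ $17 at q = 3, and P = $2 falls below it — price never covers variable cost, so the firm shuts down and loses only its fixed cost.

q = 0 (shut down); profit = -$117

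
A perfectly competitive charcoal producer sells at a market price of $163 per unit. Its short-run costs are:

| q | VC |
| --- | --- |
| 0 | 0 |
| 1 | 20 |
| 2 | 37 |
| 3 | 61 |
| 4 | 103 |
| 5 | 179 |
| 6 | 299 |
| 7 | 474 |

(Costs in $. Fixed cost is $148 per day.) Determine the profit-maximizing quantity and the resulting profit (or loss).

q = 6; profit = $531

Profit at each row (π = 163q − TC): q=0: -148; q=1: -5; q=2: 141; q=3: 280; q=4: 401; q=5: 488; q=6: 531; q=7: 519.
Profit is maximized at q = 6. AVC there is 299/6 = $49.83 ≤ P, so producing beats shutting down (which would give -$148).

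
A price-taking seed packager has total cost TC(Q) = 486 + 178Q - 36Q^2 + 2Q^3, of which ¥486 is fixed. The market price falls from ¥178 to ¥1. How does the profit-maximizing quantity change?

Output falls from 12 to 0 (the firm shuts down)

MC = 178 - 72Q + 6Q^2; the shutdown threshold is min AVC = ¥16 (at Q = 9).
At P = ¥178 ≥ min AVC, set P = MC on the rising branch: Q = 12.
At P = ¥1 < min AVC = ¥16, price no longer covers variable cost at any output, so the firm shuts down: Q = 0.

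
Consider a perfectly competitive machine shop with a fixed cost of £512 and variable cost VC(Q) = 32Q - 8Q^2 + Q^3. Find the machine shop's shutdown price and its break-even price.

Shutdown price = min AVC. AVC = 32 - 8Q + Q^2, with vertex at Q = 4 and minimum £16.
ATC = 512/Q + 32 - 8Q + Q^2. Setting dATC/dQ = −512/Q^2 − 8 + 2Q = 0 gives Q = 8 (since 2·8^3 − 8·8^2 = 512).
min ATC = 512/8 + 32 − 8·8 + 8^2 = £96. That is the break-even price.
For £16 ≤ P < £96 the firm produces at a loss; below £16 it shuts down.

Shutdown price = £16; break-even price = £96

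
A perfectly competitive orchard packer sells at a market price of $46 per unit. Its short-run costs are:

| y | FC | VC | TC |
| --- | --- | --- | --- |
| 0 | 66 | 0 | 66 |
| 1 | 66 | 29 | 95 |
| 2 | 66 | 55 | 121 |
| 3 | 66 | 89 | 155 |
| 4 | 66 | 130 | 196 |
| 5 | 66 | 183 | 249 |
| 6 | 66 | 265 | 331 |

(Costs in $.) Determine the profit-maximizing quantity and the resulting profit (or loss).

y = 4; profit = -$12

Tabulate TR − TC: y=0: -66; y=1: -49; y=2: -29; y=3: -17; y=4: -12; y=5: -19; y=6: -55.
Profit is maximized at y = 4. AVC there is 130/4 = $32.50 ≤ P, so producing beats shutting down (which would give -$66).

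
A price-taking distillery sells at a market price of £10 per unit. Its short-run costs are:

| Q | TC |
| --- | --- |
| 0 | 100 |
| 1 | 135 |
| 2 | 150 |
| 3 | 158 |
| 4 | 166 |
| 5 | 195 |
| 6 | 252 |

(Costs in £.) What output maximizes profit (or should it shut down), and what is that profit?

Q = 0 (shut down); profit = -£100

Compute π = P·Q − TC at each output: Q=0: -100; Q=1: -125; Q=2: -130; Q=3: -128; Q=4: -126; Q=5: -145; Q=6: -192.
Profit is highest at Q = 0. Equivalently, the lowest AVC in the table is 66/4 ≈ £16.50 at Q = 4, and P = £10 falls below it — price never covers variable cost, so the firm shuts down and loses only its fixed cost.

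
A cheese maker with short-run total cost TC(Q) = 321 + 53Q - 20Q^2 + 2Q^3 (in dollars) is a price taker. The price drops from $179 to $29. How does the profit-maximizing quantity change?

AVC = 53 - 20Q + 2Q^2, minimized at Q = 5 where min AVC = $3. MC = 53 - 40Q + 6Q^2.
With P = $179 above the shutdown price, P = MC gives Q = 9.
At P = $29 ≥ min AVC, set P = MC: Q = 6. The firm stays open but cuts output.

Output falls from 9 to 6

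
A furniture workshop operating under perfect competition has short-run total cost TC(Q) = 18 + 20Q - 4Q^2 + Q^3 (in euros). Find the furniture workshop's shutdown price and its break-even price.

AVC = 20 - 4Q + Q^2; minimized at Q = 2, giving min AVC = €16. That is the shutdown price.
ATC = 18/Q + 20 - 4Q + Q^2. Setting dATC/dQ = −18/Q^2 − 4 + 2Q = 0 gives Q = 3 (since 2·3^3 − 4·3^2 = 18).
min ATC = 18/3 + 20 − 4·3 + 3^2 = €23. That is the break-even price.
Between these two prices the firm operates at a loss; above €23 it earns a profit.

Shutdown price = €16; break-even price = €23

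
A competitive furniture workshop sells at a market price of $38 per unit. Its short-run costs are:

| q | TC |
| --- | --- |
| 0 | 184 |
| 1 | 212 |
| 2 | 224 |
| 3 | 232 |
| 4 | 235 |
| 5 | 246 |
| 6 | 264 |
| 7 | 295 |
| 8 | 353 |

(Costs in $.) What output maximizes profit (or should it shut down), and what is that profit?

q = 7; profit = -$29

Compute π = P·q − TC at each output: q=0: -184; q=1: -174; q=2: -148; q=3: -118; q=4: -83; q=5: -56; q=6: -36; q=7: -29; q=8: -49.
Profit is maximized at q = 7. AVC there is 111/7 = $15.86 ≤ P, so producing beats shutting down (which would give -$184).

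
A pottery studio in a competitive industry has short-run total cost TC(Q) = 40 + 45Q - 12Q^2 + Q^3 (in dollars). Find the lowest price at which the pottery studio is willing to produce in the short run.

Short-run supply begins at min AVC. From VC = 45Q - 12Q^2 + Q^3, AVC = 45 - 12Q + Q^2.
At the minimum of AVC, MC = AVC. MC = 45 - 24Q + 3Q^2; setting MC = AVC gives 2Q^2 - 12Q = 0, so Q = 6. min AVC = 9.
The firm shuts down for any P below $9.

$9 per unit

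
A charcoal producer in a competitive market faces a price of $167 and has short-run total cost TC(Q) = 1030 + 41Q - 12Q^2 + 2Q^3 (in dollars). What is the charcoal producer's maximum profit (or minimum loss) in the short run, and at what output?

AVC = 41 - 12Q + 2Q^2; min AVC = $23 at Q = 3. Since P = $167 ≥ min AVC, the firm produces.
MC = 41 - 24Q + 6Q^2. Setting P = MC and taking the root on the rising branch gives Q* = 7.
TR = 167·7 = 1169. TC = 1030 + 385 = 1415. Profit = 1169 − 1415 = -$246.
Shutting down would mean losing the fixed cost of $1030, so operating at a loss of $246 is better by $784.

Profit = -$246 at Q = 7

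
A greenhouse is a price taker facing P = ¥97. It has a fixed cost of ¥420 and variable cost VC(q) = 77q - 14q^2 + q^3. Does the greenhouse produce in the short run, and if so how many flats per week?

Produce at q = 10

Strip out fixed cost: VC = 77q - 14q^2 + q^3. Then AVC = 77 - 14q + q^2 and MC = 77 - 28q + 3q^2.
The AVC parabola has its vertex at q = 14/2 = 7, where AVC = 77 - 14·7 + 7^2 = ¥28.
Because ¥97 ≥ ¥28, revenue can cover variable cost; the firm operates.
P = MC gives -20 - 28q + 3q^2 = 0, with roots -2/3 and 10. Take the larger (rising MC): q* = 10.
Check: AVC at q = 10 is ¥37 ≤ P, so revenue covers variable cost.
Profit = P·q − TC = 97·10 − 790 = ¥180.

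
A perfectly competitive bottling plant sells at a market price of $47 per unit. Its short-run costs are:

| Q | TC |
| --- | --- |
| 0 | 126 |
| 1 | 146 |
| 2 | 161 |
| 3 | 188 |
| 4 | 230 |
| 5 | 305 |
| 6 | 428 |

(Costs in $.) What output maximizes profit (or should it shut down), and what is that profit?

Compute π = P·Q − TC at each output: Q=0: -126; Q=1: -99; Q=2: -67; Q=3: -47; Q=4: -42; Q=5: -70; Q=6: -146.
Profit is maximized at Q = 4. AVC there is 104/4 = $26 ≤ P, so producing beats shutting down (which would give -$126).

Q = 4; profit = -$42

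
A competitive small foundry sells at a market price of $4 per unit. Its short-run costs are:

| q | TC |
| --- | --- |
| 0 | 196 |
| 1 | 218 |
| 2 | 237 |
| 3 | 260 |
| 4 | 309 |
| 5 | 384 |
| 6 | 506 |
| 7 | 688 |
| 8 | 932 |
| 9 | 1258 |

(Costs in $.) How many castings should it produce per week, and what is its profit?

Tabulate TR − TC: q=0: -196; q=1: -214; q=2: -229; q=3: -248; q=4: -293; q=5: -364; q=6: -482; q=7: -660; q=8: -900; q=9: -1222.
Profit is highest at q = 0. Equivalently, the lowest AVC in the table is 41/2 ≈ $20.50 at q = 2, and P = $4 falls below it — price never covers variable cost, so the firm shuts down and loses only its fixed cost.

q = 0 (shut down); profit = -$196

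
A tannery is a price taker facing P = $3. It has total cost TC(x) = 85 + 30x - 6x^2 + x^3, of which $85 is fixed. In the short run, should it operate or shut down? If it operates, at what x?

Strip out fixed cost: VC = 30x - 6x^2 + x^3. Then AVC = 30 - 6x + x^2 and MC = 30 - 12x + 3x^2.
AVC is minimized where dAVC/dx = -6 + 2x = 0, at x = 3; min AVC = 30 - 6·3 + 3^2 = $21.
P = $3 lies below min AVC = $21; no output level covers variable cost.
Best response: produce nothing and absorb the $85 fixed cost.

Shut down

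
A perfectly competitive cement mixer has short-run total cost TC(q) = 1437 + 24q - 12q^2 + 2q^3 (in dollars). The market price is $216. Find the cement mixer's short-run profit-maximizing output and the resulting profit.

Profit = -$157 at q = 8

AVC = 24 - 12q + 2q^2; min AVC = $6 at q = 3. Since P = $216 ≥ min AVC, the firm produces.
MC = 24 - 24q + 6q^2. Setting P = MC and taking the root on the rising branch gives q* = 8.
TR = 216·8 = 1728. TC = 1437 + 448 = 1885. Profit = 1728 − 1885 = -$157.
Shutting down would mean losing the fixed cost of $1437, so operating at a loss of $157 is better by $1280.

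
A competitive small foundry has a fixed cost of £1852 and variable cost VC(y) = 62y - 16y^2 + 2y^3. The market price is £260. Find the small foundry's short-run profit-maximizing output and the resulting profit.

AVC = 62 - 16y + 2y^2; min AVC = £30 at y = 4. Since P = £260 ≥ min AVC, the firm produces.
MC = 62 - 32y + 6y^2. Setting P = MC and taking the root on the rising branch gives y* = 9.
TR = 260·9 = 2340. TC = 1852 + 720 = 2572. Profit = 2340 − 2572 = -£232.
By producing, the firm covers all variable cost plus £1620 of fixed cost; shutting down would lose the full £1852.

Profit = -£232 at y = 9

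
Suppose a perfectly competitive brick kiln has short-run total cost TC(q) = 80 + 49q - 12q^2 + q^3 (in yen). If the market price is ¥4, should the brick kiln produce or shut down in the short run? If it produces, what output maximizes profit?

Shut down

From TC, MC = TC'(q) = 49 - 24q + 3q^2 and AVC = VC/q = 49 - 12q + q^2.
AVC is minimized where dAVC/dq = -12 + 2q = 0, at q = 6; min AVC = 49 - 12·6 + 6^2 = ¥13.
With P < min AVC (¥4 < ¥13), every unit sold adds to the loss.
Best response: produce nothing and absorb the ¥80 fixed cost.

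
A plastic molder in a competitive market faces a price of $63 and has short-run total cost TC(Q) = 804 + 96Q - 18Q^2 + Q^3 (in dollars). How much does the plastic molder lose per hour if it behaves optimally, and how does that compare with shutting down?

AVC = 96 - 18Q + Q^2; min AVC = $15 at Q = 9. Since P = $63 ≥ min AVC, the firm produces.
With MC = 96 - 36Q + 3Q^2, P = MC on the upward-sloping part at Q* = 11.
TR = 63·11 = 693. TC = 804 + 209 = 1013. Profit = 693 − 1013 = -$320.
Shutting down would mean losing the fixed cost of $804, so operating at a loss of $320 is better by $484.

Profit = -$320 at Q = 11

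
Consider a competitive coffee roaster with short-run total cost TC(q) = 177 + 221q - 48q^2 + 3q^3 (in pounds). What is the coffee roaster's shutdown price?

The shutdown price is the minimum of AVC. VC = 221q - 48q^2 + 3q^3, so AVC = 221 - 48q + 3q^2.
dAVC/dq = -48 + 6q = 0 gives q = 8. min AVC = 221 - 48·8 + 3·8^2 = 29.
For P < £29 the firm produces nothing.

£29 per unit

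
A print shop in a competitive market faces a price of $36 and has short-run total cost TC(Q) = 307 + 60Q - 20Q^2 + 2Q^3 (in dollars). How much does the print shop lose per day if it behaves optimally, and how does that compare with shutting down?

Profit = -$163 at Q = 6

AVC = 60 - 20Q + 2Q^2; min AVC = $10 at Q = 5. Since P = $36 ≥ min AVC, the firm produces.
MC = 60 - 40Q + 6Q^2. Setting P = MC and taking the root on the rising branch gives Q* = 6.
TR = 36·6 = 216. TC = 307 + 72 = 379. Profit = 216 − 379 = -$163.
By producing, the firm covers all variable cost plus $144 of fixed cost; shutting down would lose the full $307.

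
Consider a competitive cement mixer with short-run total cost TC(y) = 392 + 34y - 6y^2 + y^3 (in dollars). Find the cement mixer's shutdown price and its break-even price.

Shutdown price = min AVC. AVC = 34 - 6y + y^2, with vertex at y = 3 and minimum $25.
ATC = 392/y + 34 - 6y + y^2. Setting dATC/dy = −392/y^2 − 6 + 2y = 0 gives y = 7 (since 2·7^3 − 6·7^2 = 392).
min ATC = 392/7 + 34 − 6·7 + 7^2 = $97. That is the break-even price.
For $25 ≤ P < $97 the firm produces at a loss; below $25 it shuts down.

Shutdown price = $25; break-even price = $97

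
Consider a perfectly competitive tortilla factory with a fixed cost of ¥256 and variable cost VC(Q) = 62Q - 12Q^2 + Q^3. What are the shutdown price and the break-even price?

Shutdown price = min AVC. AVC = 62 - 12Q + Q^2, with vertex at Q = 6 and minimum ¥26.
ATC = 256/Q + 62 - 12Q + Q^2. Setting dATC/dQ = −256/Q^2 − 12 + 2Q = 0 gives Q = 8 (since 2·8^3 − 12·8^2 = 256).
min ATC = 256/8 + 62 − 12·8 + 8^2 = ¥62. That is the break-even price.
Between these two prices the firm operates at a loss; above ¥62 it earns a profit.

Shutdown price = ¥26; break-even price = ¥62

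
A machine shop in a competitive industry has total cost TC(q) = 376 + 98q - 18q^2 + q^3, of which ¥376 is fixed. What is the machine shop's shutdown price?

The firm shuts down when price falls below the minimum of average variable cost. AVC = VC/q = 98 - 18q + q^2.
dAVC/dq = -18 + 2q = 0 gives q = 9. min AVC = 98 - 18·9 + 9^2 = 17.
For P < ¥17 the firm produces nothing.

¥17 per unit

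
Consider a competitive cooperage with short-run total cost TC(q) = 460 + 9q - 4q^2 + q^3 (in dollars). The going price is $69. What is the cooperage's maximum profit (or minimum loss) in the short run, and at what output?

Profit = -$172 at q = 6

AVC = 9 - 4q + q^2; min AVC = $5 at q = 2. Since P = $69 ≥ min AVC, the firm produces.
With MC = 9 - 8q + 3q^2, P = MC on the upward-sloping part at q* = 6.
TR = 69·6 = 414. TC = 460 + 126 = 586. Profit = 414 − 586 = -$172.
That loss of $172 beats the $460 the firm would lose by shutting down; producing recovers $288 of fixed cost.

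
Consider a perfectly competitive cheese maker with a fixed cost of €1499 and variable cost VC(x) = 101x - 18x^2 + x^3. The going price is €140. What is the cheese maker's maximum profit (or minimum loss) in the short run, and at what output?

Profit = -€147 at x = 13

AVC = 101 - 18x + x^2; min AVC = €20 at x = 9. Since P = €140 ≥ min AVC, the firm produces.
MC = 101 - 36x + 3x^2. Setting P = MC and taking the root on the rising branch gives x* = 13.
TR = 140·13 = 1820. TC = 1499 + 468 = 1967. Profit = 1820 − 1967 = -€147.
By producing, the firm covers all variable cost plus €1352 of fixed cost; shutting down would lose the full €1499.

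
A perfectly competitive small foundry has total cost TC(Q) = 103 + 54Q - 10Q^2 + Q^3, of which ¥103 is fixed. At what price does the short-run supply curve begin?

Short-run supply begins at min AVC. From VC = 54Q - 10Q^2 + Q^3, AVC = 54 - 10Q + Q^2.
At the minimum of AVC, MC = AVC. MC = 54 - 20Q + 3Q^2; setting MC = AVC gives 2Q^2 - 10Q = 0, so Q = 5. min AVC = 29.
For P < ¥29 the firm produces nothing.

¥29 per unit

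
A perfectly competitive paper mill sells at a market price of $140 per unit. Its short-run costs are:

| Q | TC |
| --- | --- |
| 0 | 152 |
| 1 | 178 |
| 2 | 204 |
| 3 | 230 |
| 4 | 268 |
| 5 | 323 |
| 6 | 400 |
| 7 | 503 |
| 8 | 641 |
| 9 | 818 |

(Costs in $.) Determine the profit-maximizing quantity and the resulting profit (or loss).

Q = 8; profit = $479

Compute π = P·Q − TC at each output: Q=0: -152; Q=1: -38; Q=2: 76; Q=3: 190; Q=4: 292; Q=5: 377; Q=6: 440; Q=7: 477; Q=8: 479; Q=9: 442.
Profit is maximized at Q = 8. AVC there is 489/8 = $61.12 ≤ P, so producing beats shutting down (which would give -$152).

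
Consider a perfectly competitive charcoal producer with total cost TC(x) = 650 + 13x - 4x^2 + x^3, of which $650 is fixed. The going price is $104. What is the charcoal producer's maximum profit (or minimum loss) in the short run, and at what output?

AVC = 13 - 4x + x^2 has its minimum $9 at x = 2; price $104 clears that bar, so the firm operates.
MC = 13 - 8x + 3x^2. Setting P = MC and taking the root on the rising branch gives x* = 7.
TR = 104·7 = 728. TC = 650 + 238 = 888. Profit = 728 − 888 = -$160.
Shutting down would mean losing the fixed cost of $650, so operating at a loss of $160 is better by $490.

Profit = -$160 at x = 7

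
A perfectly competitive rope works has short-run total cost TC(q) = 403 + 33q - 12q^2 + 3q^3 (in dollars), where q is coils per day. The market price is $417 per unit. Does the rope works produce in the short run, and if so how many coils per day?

Strip out fixed cost: VC = 33q - 12q^2 + 3q^3. Then AVC = 33 - 12q + 3q^2 and MC = 33 - 24q + 9q^2.
AVC hits its minimum where MC = AVC, at q = 2, giving min AVC = 33 - 12·2 + 3·2^2 = $21.
Because $417 ≥ $21, revenue can cover variable cost; the firm operates.
P = MC gives -384 - 24q + 9q^2 = 0, with roots -16/3 and 8. Take the larger (rising MC): q* = 8.
Check: AVC at q = 8 is $129 ≤ P, so revenue covers variable cost.
Profit = P·q − TC = 417·8 − 1435 = $1901.

Produce at q = 8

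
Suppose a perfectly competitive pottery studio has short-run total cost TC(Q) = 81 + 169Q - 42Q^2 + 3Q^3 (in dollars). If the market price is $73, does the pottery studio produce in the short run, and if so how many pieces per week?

Variable cost is VC = 169Q - 42Q^2 + 3Q^3, so AVC = VC/Q = 169 - 42Q + 3Q^2 and MC = dTC/dQ = 169 - 84Q + 9Q^2.
AVC is minimized where dAVC/dQ = -42 + 6Q = 0, at Q = 7; min AVC = 169 - 42·7 + 3·7^2 = $22.
Since P = $73 ≥ min AVC = $22, price covers variable cost and the firm should produce.
P = MC gives 96 - 84Q + 9Q^2 = 0, with roots 4/3 and 8. Take the larger (rising MC): Q* = 8.
Check: AVC at Q = 8 is $25 ≤ P, so revenue covers variable cost.
Profit = P·Q − TC = 73·8 − 281 = $303.

Produce at Q = 8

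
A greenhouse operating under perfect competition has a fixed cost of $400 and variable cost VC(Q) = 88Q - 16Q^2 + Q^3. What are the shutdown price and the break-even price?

AVC = 88 - 16Q + Q^2; minimized at Q = 8, giving min AVC = $24. That is the shutdown price.
ATC = 400/Q + 88 - 16Q + Q^2. Setting dATC/dQ = −400/Q^2 − 16 + 2Q = 0 gives Q = 10 (since 2·10^3 − 16·10^2 = 400).
min ATC = 400/10 + 88 − 16·10 + 10^2 = $68. That is the break-even price.
Between these two prices the firm operates at a loss; above $68 it earns a profit.

Shutdown price = $24; break-even price = $68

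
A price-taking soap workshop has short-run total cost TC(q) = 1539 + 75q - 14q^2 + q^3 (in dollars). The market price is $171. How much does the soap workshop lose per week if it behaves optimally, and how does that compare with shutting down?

Profit = -$99 at q = 12

AVC = 75 - 14q + q^2; min AVC = $26 at q = 7. Since P = $171 ≥ min AVC, the firm produces.
MC = 75 - 28q + 3q^2. Setting P = MC and taking the root on the rising branch gives q* = 12.
TR = 171·12 = 2052. TC = 1539 + 612 = 2151. Profit = 2052 − 2151 = -$99.
Shutting down would mean losing the fixed cost of $1539, so operating at a loss of $99 is better by $1440.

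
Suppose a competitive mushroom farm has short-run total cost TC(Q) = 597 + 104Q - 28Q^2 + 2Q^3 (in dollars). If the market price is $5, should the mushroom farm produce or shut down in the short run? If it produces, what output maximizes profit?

Shut down

Strip out fixed cost: VC = 104Q - 28Q^2 + 2Q^3. Then AVC = 104 - 28Q + 2Q^2 and MC = 104 - 56Q + 6Q^2.
The AVC parabola has its vertex at Q = 28/4 = 7, where AVC = 104 - 28·7 + 2·7^2 = $6.
With P < min AVC ($5 < $6), every unit sold adds to the loss.
Best response: produce nothing and absorb the $597 fixed cost.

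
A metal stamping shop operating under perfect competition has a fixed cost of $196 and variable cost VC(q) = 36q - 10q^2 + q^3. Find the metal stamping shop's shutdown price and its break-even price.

Shutdown price = min AVC. AVC = 36 - 10q + q^2, with vertex at q = 5 and minimum $11.
ATC = 196/q + 36 - 10q + q^2. Setting dATC/dq = −196/q^2 − 10 + 2q = 0 gives q = 7 (since 2·7^3 − 10·7^2 = 196).
min ATC = 196/7 + 36 − 10·7 + 7^2 = $43. That is the break-even price.
Between these two prices the firm operates at a loss; above $43 it earns a profit.

Shutdown price = $11; break-even price = $43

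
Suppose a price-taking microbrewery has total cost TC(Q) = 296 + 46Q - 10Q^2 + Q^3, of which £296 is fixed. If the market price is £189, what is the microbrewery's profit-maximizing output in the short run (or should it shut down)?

From TC, MC = TC'(Q) = 46 - 20Q + 3Q^2 and AVC = VC/Q = 46 - 10Q + Q^2.
The AVC parabola has its vertex at Q = 10/2 = 5, where AVC = 46 - 10·5 + 5^2 = £21.
Because £189 ≥ £21, revenue can cover variable cost; the firm operates.
P = MC gives -143 - 20Q + 3Q^2 = 0, with roots -13/3 and 11. Take the larger (rising MC): Q* = 11.
Check: AVC at Q = 11 is £57 ≤ P, so revenue covers variable cost.
Profit = P·Q − TC = 189·11 − 923 = £1156.

Produce at Q = 11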